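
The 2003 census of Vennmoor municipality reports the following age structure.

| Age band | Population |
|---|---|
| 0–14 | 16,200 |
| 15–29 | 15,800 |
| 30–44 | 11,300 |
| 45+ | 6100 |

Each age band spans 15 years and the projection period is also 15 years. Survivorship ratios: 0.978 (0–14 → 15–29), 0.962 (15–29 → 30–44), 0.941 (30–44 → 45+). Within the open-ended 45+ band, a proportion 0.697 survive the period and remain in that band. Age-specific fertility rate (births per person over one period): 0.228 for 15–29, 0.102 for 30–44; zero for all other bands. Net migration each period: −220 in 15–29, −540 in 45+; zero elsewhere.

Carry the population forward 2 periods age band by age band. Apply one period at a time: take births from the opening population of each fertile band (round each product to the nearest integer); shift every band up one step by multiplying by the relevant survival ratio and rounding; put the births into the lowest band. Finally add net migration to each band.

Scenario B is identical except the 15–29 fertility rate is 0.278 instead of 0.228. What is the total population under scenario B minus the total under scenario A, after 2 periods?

Period 1.
Births: 15800 × 0.228 = 3602 ; 11300 × 0.102 = 1153 → total 4755
15–29: 16200 × 0.978 = 15844
30–44: 15800 × 0.962 = 15200
45+: 11300 × 0.941 + 6100 × 0.697 = 10633 + 4252 = 14885
Net migration: 15–29 − 220 → 15624; 45+ − 540 → 14345
Population now: 0–14=4755, 15–29=15624, 30–44=15200, 45+=14345
Period 2.
Births: 15624 × 0.228 = 3562 ; 15200 × 0.102 = 1550 → total 5112
15–29: 4755 × 0.978 = 4650
30–44: 15624 × 0.962 = 15030
45+: 15200 × 0.941 + 14345 × 0.697 = 14303 + 9998 = 24301
Net migration: 15–29 − 220 → 4430; 45+ − 540 → 23761
Population now: 0–14=5112, 15–29=4430, 30–44=15030, 45+=23761
Scenario A total after 2 periods: 48333
Scenario B projection —
Period 1.
Births: 15800 × 0.278 = 4392 ; 11300 × 0.102 = 1153 → total 5545
15–29: 16200 × 0.978 = 15844
30–44: 15800 × 0.962 = 15200
45+: 11300 × 0.941 + 6100 × 0.697 = 10633 + 4252 = 14885
Net migration: 15–29 − 220 → 15624; 45+ − 540 → 14345
Population now: 0–14=5545, 15–29=15624, 30–44=15200, 45+=14345
Period 2.
Births: 15624 × 0.278 = 4343 ; 15200 × 0.102 = 1550 → total 5893
15–29: 5545 × 0.978 = 5423
30–44: 15624 × 0.962 = 15030
45+: 15200 × 0.941 + 14345 × 0.697 = 14303 + 9998 = 24301
Net migration: 15–29 − 220 → 5203; 45+ − 540 → 23761
Population now: 0–14=5893, 15–29=5203, 30–44=15030, 45+=23761
Scenario B total after 2 periods: 49887
Difference B − A = 49887 − 48333 = 1554

1554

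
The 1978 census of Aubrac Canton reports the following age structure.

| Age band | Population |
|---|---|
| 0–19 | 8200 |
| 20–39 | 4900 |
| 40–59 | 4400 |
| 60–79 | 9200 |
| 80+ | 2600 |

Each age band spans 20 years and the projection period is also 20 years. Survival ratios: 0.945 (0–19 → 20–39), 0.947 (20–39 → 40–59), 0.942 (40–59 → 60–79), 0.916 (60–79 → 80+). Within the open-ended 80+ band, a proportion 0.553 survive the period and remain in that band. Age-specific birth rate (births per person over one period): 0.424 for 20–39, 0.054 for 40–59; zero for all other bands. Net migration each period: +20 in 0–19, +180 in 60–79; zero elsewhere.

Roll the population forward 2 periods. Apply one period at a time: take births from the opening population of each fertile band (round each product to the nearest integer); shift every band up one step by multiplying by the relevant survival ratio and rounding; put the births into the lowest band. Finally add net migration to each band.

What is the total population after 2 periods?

Period 1.
Births: 4900 × 0.424 = 2078 ; 4400 × 0.054 = 238 → total 2316
20–39: 8200 × 0.945 = 7749
40–59: 4900 × 0.947 = 4640
60–79: 4400 × 0.942 = 4145
80+: 9200 × 0.916 + 2600 × 0.553 = 8427 + 1438 = 9865
Net migration: 0–19 + 20 → 2336; 60–79 + 180 → 4325
End of period: [2336, 7749, 4640, 4325, 9865]
Period 2.
Births: 7749 × 0.424 = 3286 ; 4640 × 0.054 = 251 → total 3537
20–39: 2336 × 0.945 = 2208
40–59: 7749 × 0.947 = 7338
60–79: 4640 × 0.942 = 4371
80+: 4325 × 0.916 + 9865 × 0.553 = 3962 + 5455 = 9417
Net migration: 0–19 + 20 → 3557; 60–79 + 180 → 4551
End of period: [3557, 2208, 7338, 4551, 9417]
Total after period 2: 3557 + 2208 + 7338 + 4551 + 9417 = 27071

27071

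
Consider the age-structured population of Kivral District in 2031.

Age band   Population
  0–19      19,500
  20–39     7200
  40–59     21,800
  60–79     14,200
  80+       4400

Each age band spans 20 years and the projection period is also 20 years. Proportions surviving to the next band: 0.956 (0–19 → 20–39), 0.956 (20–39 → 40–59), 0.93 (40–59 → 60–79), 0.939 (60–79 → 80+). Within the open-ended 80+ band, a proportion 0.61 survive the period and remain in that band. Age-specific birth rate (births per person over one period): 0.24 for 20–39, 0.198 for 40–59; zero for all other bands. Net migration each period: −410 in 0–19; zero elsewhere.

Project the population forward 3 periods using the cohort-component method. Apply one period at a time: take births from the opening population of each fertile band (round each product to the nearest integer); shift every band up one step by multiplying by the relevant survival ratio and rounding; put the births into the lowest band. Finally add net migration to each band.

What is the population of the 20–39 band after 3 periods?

Period 1:
Births: 7200 × 0.24 = 1728 ; 21800 × 0.198 = 4316 → 6044
20–39: 19500 × 0.956 = 18642
40–59: 7200 × 0.956 = 6883
60–79: 21800 × 0.93 = 20274
80+: 14200 × 0.939 + 4400 × 0.61 = 13334 + 2684 = 16018
Net migration: 0–19 − 410 → 5634
Population now: 0–19=5634, 20–39=18642, 40–59=6883, 60–79=20274, 80+=16018
Period 2:
Births: 18642 × 0.24 = 4474 ; 6883 × 0.198 = 1363 → 5837
20–39: 5634 × 0.956 = 5386
40–59: 18642 × 0.956 = 17822
60–79: 6883 × 0.93 = 6401
80+: 20274 × 0.939 + 16018 × 0.61 = 19037 + 9771 = 28808
Net migration: 0–19 − 410 → 5427
Population now: 0–19=5427, 20–39=5386, 40–59=17822, 60–79=6401, 80+=28808
Period 3:
Births: 5386 × 0.24 = 1293 ; 17822 × 0.198 = 3529 → 4822
20–39: 5427 × 0.956 = 5188
40–59: 5386 × 0.956 = 5149
60–79: 17822 × 0.93 = 16574
80+: 6401 × 0.939 + 28808 × 0.61 = 6011 + 17573 = 23584
Net migration: 0–19 − 410 → 4412
Population now: 0–19=4412, 20–39=5188, 40–59=5149, 60–79=16574, 80+=23584

5188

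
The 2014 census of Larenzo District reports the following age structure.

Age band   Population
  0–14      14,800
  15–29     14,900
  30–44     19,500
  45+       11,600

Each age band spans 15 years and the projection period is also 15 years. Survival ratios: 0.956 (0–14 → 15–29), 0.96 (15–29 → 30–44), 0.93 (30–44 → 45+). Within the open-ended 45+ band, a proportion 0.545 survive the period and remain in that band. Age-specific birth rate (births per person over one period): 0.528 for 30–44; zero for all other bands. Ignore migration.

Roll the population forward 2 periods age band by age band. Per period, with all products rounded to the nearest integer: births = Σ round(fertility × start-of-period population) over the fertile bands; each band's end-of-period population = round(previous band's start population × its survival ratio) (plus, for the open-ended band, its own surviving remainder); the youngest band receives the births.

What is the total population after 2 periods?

57611

Numbering the bands 1..4 from youngest to oldest:
Period 1.
Births: 19500 × 0.528 = 10296
Band 2: 14800 × 0.956 = 14149
Band 3: 14900 × 0.96 = 14304
Band 4: 19500 × 0.93 + 11600 × 0.545 = 18135 + 6322 = 24457
End of period: [10296, 14149, 14304, 24457]
Period 2.
Births: 14304 × 0.528 = 7553
Band 2: 10296 × 0.956 = 9843
Band 3: 14149 × 0.96 = 13583
Band 4: 14304 × 0.93 + 24457 × 0.545 = 13303 + 13329 = 26632
End of period: [7553, 9843, 13583, 26632]
Total after period 2: 7553 + 9843 + 13583 + 26632 = 57611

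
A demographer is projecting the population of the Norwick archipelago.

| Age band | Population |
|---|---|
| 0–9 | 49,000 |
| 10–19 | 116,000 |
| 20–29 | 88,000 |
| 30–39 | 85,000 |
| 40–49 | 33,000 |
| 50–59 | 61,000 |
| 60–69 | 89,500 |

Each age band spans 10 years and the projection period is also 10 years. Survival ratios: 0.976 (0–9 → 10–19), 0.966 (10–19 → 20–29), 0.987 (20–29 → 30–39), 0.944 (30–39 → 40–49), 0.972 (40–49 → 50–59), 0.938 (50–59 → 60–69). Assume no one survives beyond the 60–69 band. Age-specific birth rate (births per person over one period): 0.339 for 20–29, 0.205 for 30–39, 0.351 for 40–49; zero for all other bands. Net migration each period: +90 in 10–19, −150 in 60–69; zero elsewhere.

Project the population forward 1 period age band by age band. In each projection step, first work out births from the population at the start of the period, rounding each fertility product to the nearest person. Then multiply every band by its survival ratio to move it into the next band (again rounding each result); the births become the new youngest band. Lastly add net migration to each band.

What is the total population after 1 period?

[period 1]
Births: 88000 × 0.339 = 29832, 85000 × 0.205 = 17425, 33000 × 0.351 = 11583 ⇒ total 58840
10–19: 49000 × 0.976 = 47824
20–29: 116000 × 0.966 = 112056
30–39: 88000 × 0.987 = 86856
40–49: 85000 × 0.944 = 80240
50–59: 33000 × 0.972 = 32076
60–69: 61000 × 0.938 = 57218
Net migration: 10–19 + 90 → 47914; 60–69 − 150 → 57068
Giving 58840 / 47914 / 112056 / 86856 / 80240 / 32076 / 57068.
Total after period 1: 58840 + 47914 + 112056 + 86856 + 80240 + 32076 + 57068 = 475050

475050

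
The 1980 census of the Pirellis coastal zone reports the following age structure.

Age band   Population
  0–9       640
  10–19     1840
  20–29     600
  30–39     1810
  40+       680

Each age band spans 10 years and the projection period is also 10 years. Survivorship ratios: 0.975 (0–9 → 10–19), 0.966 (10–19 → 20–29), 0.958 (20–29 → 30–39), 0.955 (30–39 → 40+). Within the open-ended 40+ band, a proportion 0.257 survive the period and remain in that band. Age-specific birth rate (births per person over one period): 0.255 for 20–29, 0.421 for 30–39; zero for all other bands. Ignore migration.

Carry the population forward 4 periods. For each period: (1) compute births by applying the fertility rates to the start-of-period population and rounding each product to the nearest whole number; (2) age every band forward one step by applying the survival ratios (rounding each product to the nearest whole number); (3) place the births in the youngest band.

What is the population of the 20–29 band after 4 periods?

Period 1.
Births: 600 × 0.255 = 153, 1810 × 0.421 = 762 — total 915
10–19: 640 × 0.975 = 624
20–29: 1840 × 0.966 = 1777
30–39: 600 × 0.958 = 575
40+: 1810 × 0.955 + 680 × 0.257 = 1729 + 175 = 1904
Giving 915 / 624 / 1777 / 575 / 1904.
Period 2.
Births: 1777 × 0.255 = 453, 575 × 0.421 = 242 — total 695
10–19: 915 × 0.975 = 892
20–29: 624 × 0.966 = 603
30–39: 1777 × 0.958 = 1702
40+: 575 × 0.955 + 1904 × 0.257 = 549 + 489 = 1038
Giving 695 / 892 / 603 / 1702 / 1038.
Period 3.
Births: 603 × 0.255 = 154, 1702 × 0.421 = 717 — total 871
10–19: 695 × 0.975 = 678
20–29: 892 × 0.966 = 862
30–39: 603 × 0.958 = 578
40+: 1702 × 0.955 + 1038 × 0.257 = 1625 + 267 = 1892
Giving 871 / 678 / 862 / 578 / 1892.
Period 4.
Births: 862 × 0.255 = 220, 578 × 0.421 = 243 — total 463
10–19: 871 × 0.975 = 849
20–29: 678 × 0.966 = 655
30–39: 862 × 0.958 = 826
40+: 578 × 0.955 + 1892 × 0.257 = 552 + 486 = 1038
Giving 463 / 849 / 655 / 826 / 1038.

655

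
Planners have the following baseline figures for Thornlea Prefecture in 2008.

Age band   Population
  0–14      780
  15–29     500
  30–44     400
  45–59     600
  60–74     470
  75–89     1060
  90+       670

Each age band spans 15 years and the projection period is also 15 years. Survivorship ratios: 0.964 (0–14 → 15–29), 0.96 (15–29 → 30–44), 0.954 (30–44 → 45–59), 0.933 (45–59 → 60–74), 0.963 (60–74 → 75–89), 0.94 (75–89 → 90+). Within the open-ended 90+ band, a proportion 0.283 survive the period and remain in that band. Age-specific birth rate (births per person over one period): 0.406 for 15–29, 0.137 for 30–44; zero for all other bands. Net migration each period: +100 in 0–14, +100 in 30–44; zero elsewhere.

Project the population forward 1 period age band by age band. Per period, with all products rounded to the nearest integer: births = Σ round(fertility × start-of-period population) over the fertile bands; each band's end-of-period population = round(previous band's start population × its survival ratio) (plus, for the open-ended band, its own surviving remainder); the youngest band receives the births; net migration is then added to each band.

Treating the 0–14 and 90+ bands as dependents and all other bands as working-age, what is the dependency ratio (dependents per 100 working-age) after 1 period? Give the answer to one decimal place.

[period 1]
Births: 500 * 0.406 = 203, 400 * 0.137 = 55 → 258
15–29: 780 * 0.964 = 752
30–44: 500 * 0.96 = 480
45–59: 400 * 0.954 = 382
60–74: 600 * 0.933 = 560
75–89: 470 * 0.963 = 453
90+: 1060 * 0.94 + 670 * 0.283 = 996 + 190 = 1186
Net migration: 0–14 + 100 → 358; 30–44 + 100 → 580
→ [358, 752, 580, 382, 560, 453, 1186]
Dependents (band 0–14 + band 90+) = 358 + 1186 = 1544; working-age = 2727; ratio = 1544/2727 × 100 = 56.6

56.6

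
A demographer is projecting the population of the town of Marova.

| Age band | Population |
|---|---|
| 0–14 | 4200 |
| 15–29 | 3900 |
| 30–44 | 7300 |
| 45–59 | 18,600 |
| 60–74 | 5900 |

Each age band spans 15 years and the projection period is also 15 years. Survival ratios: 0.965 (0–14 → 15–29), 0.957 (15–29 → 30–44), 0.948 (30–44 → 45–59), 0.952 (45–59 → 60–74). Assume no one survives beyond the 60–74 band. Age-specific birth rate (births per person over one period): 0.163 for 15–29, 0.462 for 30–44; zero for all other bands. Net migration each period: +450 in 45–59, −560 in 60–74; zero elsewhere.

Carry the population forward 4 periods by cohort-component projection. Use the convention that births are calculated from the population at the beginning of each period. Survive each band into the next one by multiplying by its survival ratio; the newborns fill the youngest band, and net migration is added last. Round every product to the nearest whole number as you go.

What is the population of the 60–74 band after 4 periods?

Call the groups 1 to 5, youngest first.
Period 1.
Births: 3900 × 0.163 = 636, 7300 × 0.462 = 3373 → total 4009
Group 2: 4200 × 0.965 = 4053
Group 3: 3900 × 0.957 = 3732
Group 4: 7300 × 0.948 = 6920
Group 5: 18600 × 0.952 = 17707
Net migration: Group 4 + 450 → 7370; Group 5 − 560 → 17147
End of period: [4009, 4053, 3732, 7370, 17147]
Period 2.
Births: 4053 × 0.163 = 661, 3732 × 0.462 = 1724 → total 2385
Group 2: 4009 × 0.965 = 3869
Group 3: 4053 × 0.957 = 3879
Group 4: 3732 × 0.948 = 3538
Group 5: 7370 × 0.952 = 7016
Net migration: Group 4 + 450 → 3988; Group 5 − 560 → 6456
End of period: [2385, 3869, 3879, 3988, 6456]
Period 3.
Births: 3869 × 0.163 = 631, 3879 × 0.462 = 1792 → total 2423
Group 2: 2385 × 0.965 = 2302
Group 3: 3869 × 0.957 = 3703
Group 4: 3879 × 0.948 = 3677
Group 5: 3988 × 0.952 = 3797
Net migration: Group 4 + 450 → 4127; Group 5 − 560 → 3237
End of period: [2423, 2302, 3703, 4127, 3237]
Period 4.
Births: 2302 × 0.163 = 375, 3703 × 0.462 = 1711 → total 2086
Group 2: 2423 × 0.965 = 2338
Group 3: 2302 × 0.957 = 2203
Group 4: 3703 × 0.948 = 3510
Group 5: 4127 × 0.952 = 3929
Net migration: Group 4 + 450 → 3960; Group 5 − 560 → 3369
End of period: [2086, 2338, 2203, 3960, 3369]

3369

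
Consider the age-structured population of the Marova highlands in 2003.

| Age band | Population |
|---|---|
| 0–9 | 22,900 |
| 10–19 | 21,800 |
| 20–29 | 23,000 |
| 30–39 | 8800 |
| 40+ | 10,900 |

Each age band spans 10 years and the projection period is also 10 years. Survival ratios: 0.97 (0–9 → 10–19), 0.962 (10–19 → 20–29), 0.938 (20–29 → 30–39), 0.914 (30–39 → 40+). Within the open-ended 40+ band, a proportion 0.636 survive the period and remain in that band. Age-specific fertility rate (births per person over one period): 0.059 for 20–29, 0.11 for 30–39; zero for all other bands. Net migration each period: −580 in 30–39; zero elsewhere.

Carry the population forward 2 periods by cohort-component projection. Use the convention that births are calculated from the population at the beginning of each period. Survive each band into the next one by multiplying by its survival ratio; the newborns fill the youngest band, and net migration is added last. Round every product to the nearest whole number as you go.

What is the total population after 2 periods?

[period 1]
Births: 23000 × 0.059 = 1357, 8800 × 0.11 = 968 → 2325
10–19: 22900 × 0.97 = 22213
20–29: 21800 × 0.962 = 20972
30–39: 23000 × 0.938 = 21574
40+: 8800 × 0.914 + 10900 × 0.636 = 8043 + 6932 = 14975
Net migration: 30–39 − 580 → 20994
→ [2325, 22213, 20972, 20994, 14975]
[period 2]
Births: 20972 × 0.059 = 1237, 20994 × 0.11 = 2309 → 3546
10–19: 2325 × 0.97 = 2255
20–29: 22213 × 0.962 = 21369
30–39: 20972 × 0.938 = 19672
40+: 20994 × 0.914 + 14975 × 0.636 = 19189 + 9524 = 28713
Net migration: 30–39 − 580 → 19092
→ [3546, 2255, 21369, 19092, 28713]
Total after period 2: 3546 + 2255 + 21369 + 19092 + 28713 = 74975

74975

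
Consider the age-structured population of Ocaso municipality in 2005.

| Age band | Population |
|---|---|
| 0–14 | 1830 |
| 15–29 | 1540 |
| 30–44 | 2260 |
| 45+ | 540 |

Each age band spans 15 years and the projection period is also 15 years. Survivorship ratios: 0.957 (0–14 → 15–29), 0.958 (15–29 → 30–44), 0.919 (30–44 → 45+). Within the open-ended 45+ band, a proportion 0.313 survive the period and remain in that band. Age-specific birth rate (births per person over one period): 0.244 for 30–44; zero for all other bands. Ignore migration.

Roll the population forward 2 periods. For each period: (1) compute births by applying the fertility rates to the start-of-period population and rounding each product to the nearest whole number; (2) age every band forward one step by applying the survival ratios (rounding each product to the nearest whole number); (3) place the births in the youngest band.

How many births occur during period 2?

After projecting period 1:
Births: 2260 * 0.244 = 551
15–29: 1830 * 0.957 = 1751
30–44: 1540 * 0.958 = 1475
45+: 2260 * 0.919 + 540 * 0.313 = 2077 + 169 = 2246
→ [551, 1751, 1475, 2246]
After projecting period 2:
Births: 1475 * 0.244 = 360
15–29: 551 * 0.957 = 527
30–44: 1751 * 0.958 = 1677
45+: 1475 * 0.919 + 2246 * 0.313 = 1356 + 703 = 2059
→ [360, 527, 1677, 2059]

360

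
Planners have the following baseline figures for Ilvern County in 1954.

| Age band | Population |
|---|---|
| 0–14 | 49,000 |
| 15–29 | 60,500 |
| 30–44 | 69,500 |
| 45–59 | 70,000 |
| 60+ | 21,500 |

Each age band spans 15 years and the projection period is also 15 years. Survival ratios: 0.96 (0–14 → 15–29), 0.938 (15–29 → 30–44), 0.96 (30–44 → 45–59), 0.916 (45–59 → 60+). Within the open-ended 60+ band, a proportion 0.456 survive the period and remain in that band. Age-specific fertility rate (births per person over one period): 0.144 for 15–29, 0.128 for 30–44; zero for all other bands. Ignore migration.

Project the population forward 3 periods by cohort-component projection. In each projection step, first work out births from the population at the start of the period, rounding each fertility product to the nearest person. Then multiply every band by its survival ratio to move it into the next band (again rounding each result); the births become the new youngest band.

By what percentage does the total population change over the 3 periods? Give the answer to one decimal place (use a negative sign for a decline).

Period 1.
Births: 60500 * 0.144 = 8712 ; 69500 * 0.128 = 8896 ⇒ total 17608
15–29: 49000 * 0.96 = 47040
30–44: 60500 * 0.938 = 56749
45–59: 69500 * 0.96 = 66720
60+: 70000 * 0.916 + 21500 * 0.456 = 64120 + 9804 = 73924
Giving 17608 / 47040 / 56749 / 66720 / 73924.
Period 2.
Births: 47040 * 0.144 = 6774 ; 56749 * 0.128 = 7264 ⇒ total 14038
15–29: 17608 * 0.96 = 16904
30–44: 47040 * 0.938 = 44124
45–59: 56749 * 0.96 = 54479
60+: 66720 * 0.916 + 73924 * 0.456 = 61116 + 33709 = 94825
Giving 14038 / 16904 / 44124 / 54479 / 94825.
Period 3.
Births: 16904 * 0.144 = 2434 ; 44124 * 0.128 = 5648 ⇒ total 8082
15–29: 14038 * 0.96 = 13476
30–44: 16904 * 0.938 = 15856
45–59: 44124 * 0.96 = 42359
60+: 54479 * 0.916 + 94825 * 0.456 = 49903 + 43240 = 93143
Giving 8082 / 13476 / 15856 / 42359 / 93143.
Total: 270500 → 172916; change = -97584; percentage change = -36.1%

-36.1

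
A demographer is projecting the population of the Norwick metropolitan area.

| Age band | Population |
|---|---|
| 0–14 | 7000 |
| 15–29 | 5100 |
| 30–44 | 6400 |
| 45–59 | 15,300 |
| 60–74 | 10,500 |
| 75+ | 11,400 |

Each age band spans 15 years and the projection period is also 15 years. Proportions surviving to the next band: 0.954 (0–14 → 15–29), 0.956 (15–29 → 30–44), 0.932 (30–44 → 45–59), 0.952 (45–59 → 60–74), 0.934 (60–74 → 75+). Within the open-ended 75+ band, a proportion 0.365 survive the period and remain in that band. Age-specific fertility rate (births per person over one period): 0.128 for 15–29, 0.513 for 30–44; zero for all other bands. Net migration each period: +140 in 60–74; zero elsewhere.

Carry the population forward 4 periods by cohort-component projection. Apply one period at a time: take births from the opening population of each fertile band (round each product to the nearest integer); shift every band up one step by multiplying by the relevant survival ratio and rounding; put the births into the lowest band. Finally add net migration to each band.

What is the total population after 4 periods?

Period 1.
Births: 5100 × 0.128 = 653  |  6400 × 0.513 = 3283 → 3936
15–29: 7000 × 0.954 = 6678
30–44: 5100 × 0.956 = 4876
45–59: 6400 × 0.932 = 5965
60–74: 15300 × 0.952 = 14566
75+: 10500 × 0.934 + 11400 × 0.365 = 9807 + 4161 = 13968
Net migration: 60–74 + 140 → 14706
Population now: 0–14=3936, 15–29=6678, 30–44=4876, 45–59=5965, 60–74=14706, 75+=13968
Period 2.
Births: 6678 × 0.128 = 855  |  4876 × 0.513 = 2501 → 3356
15–29: 3936 × 0.954 = 3755
30–44: 6678 × 0.956 = 6384
45–59: 4876 × 0.932 = 4544
60–74: 5965 × 0.952 = 5679
75+: 14706 × 0.934 + 13968 × 0.365 = 13735 + 5098 = 18833
Net migration: 60–74 + 140 → 5819
Population now: 0–14=3356, 15–29=3755, 30–44=6384, 45–59=4544, 60–74=5819, 75+=18833
Period 3.
Births: 3755 × 0.128 = 481  |  6384 × 0.513 = 3275 → 3756
15–29: 3356 × 0.954 = 3202
30–44: 3755 × 0.956 = 3590
45–59: 6384 × 0.932 = 5950
60–74: 4544 × 0.952 = 4326
75+: 5819 × 0.934 + 18833 × 0.365 = 5435 + 6874 = 12309
Net migration: 60–74 + 140 → 4466
Population now: 0–14=3756, 15–29=3202, 30–44=3590, 45–59=5950, 60–74=4466, 75+=12309
Period 4.
Births: 3202 × 0.128 = 410  |  3590 × 0.513 = 1842 → 2252
15–29: 3756 × 0.954 = 3583
30–44: 3202 × 0.956 = 3061
45–59: 3590 × 0.932 = 3346
60–74: 5950 × 0.952 = 5664
75+: 4466 × 0.934 + 12309 × 0.365 = 4171 + 4493 = 8664
Net migration: 60–74 + 140 → 5804
Population now: 0–14=2252, 15–29=3583, 30–44=3061, 45–59=3346, 60–74=5804, 75+=8664
Total after period 4: 2252 + 3583 + 3061 + 3346 + 5804 + 8664 = 26710

26710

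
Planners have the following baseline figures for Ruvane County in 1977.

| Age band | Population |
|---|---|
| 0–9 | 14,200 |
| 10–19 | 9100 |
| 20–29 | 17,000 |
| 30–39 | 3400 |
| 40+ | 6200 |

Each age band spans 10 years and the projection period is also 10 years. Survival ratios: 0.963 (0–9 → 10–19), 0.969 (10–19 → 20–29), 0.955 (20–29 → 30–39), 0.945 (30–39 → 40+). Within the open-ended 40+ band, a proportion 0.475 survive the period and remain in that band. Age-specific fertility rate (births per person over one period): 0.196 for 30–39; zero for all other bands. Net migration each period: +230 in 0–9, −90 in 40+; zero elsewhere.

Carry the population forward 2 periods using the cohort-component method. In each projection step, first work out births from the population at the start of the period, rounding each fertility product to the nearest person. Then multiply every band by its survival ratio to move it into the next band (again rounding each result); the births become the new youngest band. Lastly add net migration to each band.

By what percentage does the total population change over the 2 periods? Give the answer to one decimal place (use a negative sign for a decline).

Let group 1 be 0–9 through group 5 = 40+.
After projecting period 1:
Births: 3400 * 0.196 = 666
Group 2: 14200 * 0.963 = 13675
Group 3: 9100 * 0.969 = 8818
Group 4: 17000 * 0.955 = 16235
Group 5: 3400 * 0.945 + 6200 * 0.475 = 3213 + 2945 = 6158
Net migration: Group 1 + 230 → 896; Group 5 − 90 → 6068
→ [896, 13675, 8818, 16235, 6068]
After projecting period 2:
Births: 16235 * 0.196 = 3182
Group 2: 896 * 0.963 = 863
Group 3: 13675 * 0.969 = 13251
Group 4: 8818 * 0.955 = 8421
Group 5: 16235 * 0.945 + 6068 * 0.475 = 15342 + 2882 = 18224
Net migration: Group 1 + 230 → 3412; Group 5 − 90 → 18134
→ [3412, 863, 13251, 8421, 18134]
Total: 49900 → 44081; change = -5819; percentage change = -11.7%

-11.7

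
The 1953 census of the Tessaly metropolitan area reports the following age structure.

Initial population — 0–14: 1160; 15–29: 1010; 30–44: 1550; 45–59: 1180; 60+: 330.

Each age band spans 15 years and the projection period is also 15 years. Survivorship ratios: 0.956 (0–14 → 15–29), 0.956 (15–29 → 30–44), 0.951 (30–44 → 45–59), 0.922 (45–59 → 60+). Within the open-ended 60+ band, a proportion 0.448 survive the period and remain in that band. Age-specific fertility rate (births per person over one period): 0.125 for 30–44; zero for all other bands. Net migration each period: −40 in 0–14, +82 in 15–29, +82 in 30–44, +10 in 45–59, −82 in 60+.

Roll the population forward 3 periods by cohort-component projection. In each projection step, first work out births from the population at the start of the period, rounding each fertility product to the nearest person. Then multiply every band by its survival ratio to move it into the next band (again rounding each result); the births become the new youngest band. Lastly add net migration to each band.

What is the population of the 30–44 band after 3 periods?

Period 1.
Births: 1550 × 0.125 = 194
15–29: 1160 × 0.956 = 1109
30–44: 1010 × 0.956 = 966
45–59: 1550 × 0.951 = 1474
60+: 1180 × 0.922 + 330 × 0.448 = 1088 + 148 = 1236
Net migration: 0–14 − 40 → 154; 15–29 + 82 → 1191; 30–44 + 82 → 1048; 45–59 + 10 → 1484; 60+ − 82 → 1154
→ [154, 1191, 1048, 1484, 1154]
Period 2.
Births: 1048 × 0.125 = 131
15–29: 154 × 0.956 = 147
30–44: 1191 × 0.956 = 1139
45–59: 1048 × 0.951 = 997
60+: 1484 × 0.922 + 1154 × 0.448 = 1368 + 517 = 1885
Net migration: 0–14 − 40 → 91; 15–29 + 82 → 229; 30–44 + 82 → 1221; 45–59 + 10 → 1007; 60+ − 82 → 1803
→ [91, 229, 1221, 1007, 1803]
Period 3.
Births: 1221 × 0.125 = 153
15–29: 91 × 0.956 = 87
30–44: 229 × 0.956 = 219
45–59: 1221 × 0.951 = 1161
60+: 1007 × 0.922 + 1803 × 0.448 = 928 + 808 = 1736
Net migration: 0–14 − 40 → 113; 15–29 + 82 → 169; 30–44 + 82 → 301; 45–59 + 10 → 1171; 60+ − 82 → 1654
→ [113, 169, 301, 1171, 1654]

301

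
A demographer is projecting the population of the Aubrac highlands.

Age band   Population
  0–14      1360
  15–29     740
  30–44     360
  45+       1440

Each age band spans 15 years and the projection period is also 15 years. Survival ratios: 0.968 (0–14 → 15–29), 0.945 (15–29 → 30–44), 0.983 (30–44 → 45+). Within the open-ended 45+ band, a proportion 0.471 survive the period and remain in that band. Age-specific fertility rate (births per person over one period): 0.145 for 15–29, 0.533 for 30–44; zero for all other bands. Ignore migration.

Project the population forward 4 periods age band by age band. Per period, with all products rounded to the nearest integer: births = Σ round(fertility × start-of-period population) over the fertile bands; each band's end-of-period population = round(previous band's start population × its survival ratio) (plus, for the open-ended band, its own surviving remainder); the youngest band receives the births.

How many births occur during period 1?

Call the groups 1 to 4, youngest first.
Period 1.
Births: 740 × 0.145 = 107  |  360 × 0.533 = 192 ⇒ total 299
Group 2: 1360 × 0.968 = 1316
Group 3: 740 × 0.945 = 699
Group 4: 360 × 0.983 + 1440 × 0.471 = 354 + 678 = 1032
End of period: [299, 1316, 699, 1032]

299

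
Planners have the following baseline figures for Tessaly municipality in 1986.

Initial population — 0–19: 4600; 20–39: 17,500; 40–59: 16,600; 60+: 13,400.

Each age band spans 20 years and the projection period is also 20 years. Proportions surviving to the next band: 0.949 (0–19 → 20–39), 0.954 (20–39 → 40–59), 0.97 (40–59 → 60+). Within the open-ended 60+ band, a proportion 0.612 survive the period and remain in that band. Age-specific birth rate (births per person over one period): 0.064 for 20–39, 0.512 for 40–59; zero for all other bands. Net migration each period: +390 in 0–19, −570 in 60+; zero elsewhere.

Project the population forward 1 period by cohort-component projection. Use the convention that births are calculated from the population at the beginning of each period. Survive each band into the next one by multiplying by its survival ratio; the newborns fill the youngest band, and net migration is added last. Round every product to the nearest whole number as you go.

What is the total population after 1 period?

[period 1]
Births: 17500 × 0.064 = 1120 ; 16600 × 0.512 = 8499 ⇒ total 9619
20–39: 4600 × 0.949 = 4365
40–59: 17500 × 0.954 = 16695
60+: 16600 × 0.97 + 13400 × 0.612 = 16102 + 8201 = 24303
Net migration: 0–19 + 390 → 10009; 60+ − 570 → 23733
End of period: [10009, 4365, 16695, 23733]
Total after period 1: 10009 + 4365 + 16695 + 23733 = 54802

54802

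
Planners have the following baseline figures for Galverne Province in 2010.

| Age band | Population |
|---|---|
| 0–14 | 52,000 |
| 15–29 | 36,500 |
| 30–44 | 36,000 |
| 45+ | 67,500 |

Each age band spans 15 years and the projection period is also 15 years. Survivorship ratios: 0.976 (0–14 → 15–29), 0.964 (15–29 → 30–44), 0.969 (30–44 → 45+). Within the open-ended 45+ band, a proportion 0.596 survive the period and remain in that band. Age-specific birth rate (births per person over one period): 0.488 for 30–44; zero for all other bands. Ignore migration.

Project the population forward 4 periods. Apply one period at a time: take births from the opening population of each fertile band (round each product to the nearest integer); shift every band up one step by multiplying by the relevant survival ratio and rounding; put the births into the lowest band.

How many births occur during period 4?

8066

Call the bands 1 to 4, youngest first.
After projecting period 1:
Births: 36000 × 0.488 = 17568
Band 2: 52000 × 0.976 = 50752
Band 3: 36500 × 0.964 = 35186
Band 4: 36000 × 0.969 + 67500 × 0.596 = 34884 + 40230 = 75114
Giving 17568 / 50752 / 35186 / 75114.
After projecting period 2:
Births: 35186 × 0.488 = 17171
Band 2: 17568 × 0.976 = 17146
Band 3: 50752 × 0.964 = 48925
Band 4: 35186 × 0.969 + 75114 × 0.596 = 34095 + 44768 = 78863
Giving 17171 / 17146 / 48925 / 78863.
After projecting period 3:
Births: 48925 × 0.488 = 23875
Band 2: 17171 × 0.976 = 16759
Band 3: 17146 × 0.964 = 16529
Band 4: 48925 × 0.969 + 78863 × 0.596 = 47408 + 47002 = 94410
Giving 23875 / 16759 / 16529 / 94410.
After projecting period 4:
Births: 16529 × 0.488 = 8066
Band 2: 23875 × 0.976 = 23302
Band 3: 16759 × 0.964 = 16156
Band 4: 16529 × 0.969 + 94410 × 0.596 = 16017 + 56268 = 72285
Giving 8066 / 23302 / 16156 / 72285.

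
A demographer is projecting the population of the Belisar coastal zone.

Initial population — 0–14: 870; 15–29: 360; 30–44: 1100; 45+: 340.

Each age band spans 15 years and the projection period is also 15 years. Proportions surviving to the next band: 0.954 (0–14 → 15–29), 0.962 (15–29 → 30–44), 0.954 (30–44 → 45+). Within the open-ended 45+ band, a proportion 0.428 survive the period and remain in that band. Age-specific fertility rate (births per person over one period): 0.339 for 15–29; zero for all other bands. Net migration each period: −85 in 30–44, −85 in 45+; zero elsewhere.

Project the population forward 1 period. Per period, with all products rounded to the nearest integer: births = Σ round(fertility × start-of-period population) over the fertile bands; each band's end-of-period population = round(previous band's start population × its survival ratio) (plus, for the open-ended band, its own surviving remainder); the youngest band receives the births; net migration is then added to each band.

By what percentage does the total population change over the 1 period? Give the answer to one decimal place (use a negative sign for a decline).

-13.0

Call the groups 1 to 4, youngest first.
After projecting period 1:
Births: 360 × 0.339 = 122
Group 2: 870 × 0.954 = 830
Group 3: 360 × 0.962 = 346
Group 4: 1100 × 0.954 + 340 × 0.428 = 1049 + 146 = 1195
Net migration: Group 3 − 85 → 261; Group 4 − 85 → 1110
End of period: [122, 830, 261, 1110]
Total: 2670 → 2323; change = -347; percentage change = -13.0%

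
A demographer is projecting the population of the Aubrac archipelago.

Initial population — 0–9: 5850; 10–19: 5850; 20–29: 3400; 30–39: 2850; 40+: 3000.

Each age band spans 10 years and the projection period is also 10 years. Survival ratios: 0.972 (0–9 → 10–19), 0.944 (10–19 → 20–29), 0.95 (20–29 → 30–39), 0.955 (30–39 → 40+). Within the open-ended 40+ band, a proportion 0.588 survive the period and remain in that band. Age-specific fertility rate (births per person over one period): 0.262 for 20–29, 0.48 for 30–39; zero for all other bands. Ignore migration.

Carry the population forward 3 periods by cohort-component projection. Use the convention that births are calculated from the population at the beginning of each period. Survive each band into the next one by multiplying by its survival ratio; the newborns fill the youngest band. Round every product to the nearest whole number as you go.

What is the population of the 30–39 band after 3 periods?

After projecting period 1:
Births: 3400 * 0.262 = 891 ; 2850 * 0.48 = 1368 — total 2259
10–19: 5850 * 0.972 = 5686
20–29: 5850 * 0.944 = 5522
30–39: 3400 * 0.95 = 3230
40+: 2850 * 0.955 + 3000 * 0.588 = 2722 + 1764 = 4486
→ [2259, 5686, 5522, 3230, 4486]
After projecting period 2:
Births: 5522 * 0.262 = 1447 ; 3230 * 0.48 = 1550 — total 2997
10–19: 2259 * 0.972 = 2196
20–29: 5686 * 0.944 = 5368
30–39: 5522 * 0.95 = 5246
40+: 3230 * 0.955 + 4486 * 0.588 = 3085 + 2638 = 5723
→ [2997, 2196, 5368, 5246, 5723]
After projecting period 3:
Births: 5368 * 0.262 = 1406 ; 5246 * 0.48 = 2518 — total 3924
10–19: 2997 * 0.972 = 2913
20–29: 2196 * 0.944 = 2073
30–39: 5368 * 0.95 = 5100
40+: 5246 * 0.955 + 5723 * 0.588 = 5010 + 3365 = 8375
→ [3924, 2913, 2073, 5100, 8375]

5100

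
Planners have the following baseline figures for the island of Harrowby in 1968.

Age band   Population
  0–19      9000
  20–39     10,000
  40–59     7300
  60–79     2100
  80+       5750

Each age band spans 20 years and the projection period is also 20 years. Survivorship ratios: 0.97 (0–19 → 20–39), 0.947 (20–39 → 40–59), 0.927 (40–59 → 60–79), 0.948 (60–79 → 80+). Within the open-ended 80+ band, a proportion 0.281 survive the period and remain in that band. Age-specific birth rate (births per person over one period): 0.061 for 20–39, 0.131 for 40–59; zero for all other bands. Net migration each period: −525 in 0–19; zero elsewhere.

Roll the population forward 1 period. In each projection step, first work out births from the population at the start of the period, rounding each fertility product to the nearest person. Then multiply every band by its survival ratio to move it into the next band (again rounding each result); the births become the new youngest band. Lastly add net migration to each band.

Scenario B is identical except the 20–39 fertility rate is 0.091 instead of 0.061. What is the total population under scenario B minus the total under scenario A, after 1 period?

After projecting period 1:
Births: 10000 * 0.061 = 610 ; 7300 * 0.131 = 956 → 1566
20–39: 9000 * 0.97 = 8730
40–59: 10000 * 0.947 = 9470
60–79: 7300 * 0.927 = 6767
80+: 2100 * 0.948 + 5750 * 0.281 = 1991 + 1616 = 3607
Net migration: 0–19 − 525 → 1041
Giving 1041 / 8730 / 9470 / 6767 / 3607.
Scenario A total after 1 period: 29615
Scenario B projection —
After projecting period 1:
Births: 10000 * 0.091 = 910 ; 7300 * 0.131 = 956 → 1866
20–39: 9000 * 0.97 = 8730
40–59: 10000 * 0.947 = 9470
60–79: 7300 * 0.927 = 6767
80+: 2100 * 0.948 + 5750 * 0.281 = 1991 + 1616 = 3607
Net migration: 0–19 − 525 → 1341
Giving 1341 / 8730 / 9470 / 6767 / 3607.
Scenario B total after 1 period: 29915
Difference B − A = 29915 − 29615 = 300

300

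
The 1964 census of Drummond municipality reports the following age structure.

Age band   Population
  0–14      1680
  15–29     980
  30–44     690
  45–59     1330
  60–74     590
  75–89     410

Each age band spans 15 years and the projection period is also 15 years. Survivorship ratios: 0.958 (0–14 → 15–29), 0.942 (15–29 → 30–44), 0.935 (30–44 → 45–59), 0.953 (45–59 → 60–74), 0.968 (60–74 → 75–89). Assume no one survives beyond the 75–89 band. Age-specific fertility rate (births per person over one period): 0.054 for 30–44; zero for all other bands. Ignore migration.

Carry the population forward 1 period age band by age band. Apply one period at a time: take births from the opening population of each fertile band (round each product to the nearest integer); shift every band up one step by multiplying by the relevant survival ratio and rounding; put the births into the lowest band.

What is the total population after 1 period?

5052

— Period 1 —
Births: 690 × 0.054 = 37
15–29: 1680 × 0.958 = 1609
30–44: 980 × 0.942 = 923
45–59: 690 × 0.935 = 645
60–74: 1330 × 0.953 = 1267
75–89: 590 × 0.968 = 571
→ [37, 1609, 923, 645, 1267, 571]
Total after period 1: 37 + 1609 + 923 + 645 + 1267 + 571 = 5052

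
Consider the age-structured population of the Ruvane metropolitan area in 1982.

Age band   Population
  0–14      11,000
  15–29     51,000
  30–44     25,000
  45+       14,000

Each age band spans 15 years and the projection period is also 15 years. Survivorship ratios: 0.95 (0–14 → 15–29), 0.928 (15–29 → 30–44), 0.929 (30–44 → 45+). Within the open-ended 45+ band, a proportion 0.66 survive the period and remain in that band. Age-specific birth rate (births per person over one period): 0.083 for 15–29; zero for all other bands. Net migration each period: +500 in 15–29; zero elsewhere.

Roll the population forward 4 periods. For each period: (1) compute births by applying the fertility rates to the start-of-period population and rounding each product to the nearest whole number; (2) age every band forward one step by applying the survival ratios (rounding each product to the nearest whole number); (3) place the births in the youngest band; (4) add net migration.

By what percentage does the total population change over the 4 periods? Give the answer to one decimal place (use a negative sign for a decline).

Period 1.
Births: 51000 × 0.083 = 4233
15–29: 11000 × 0.95 = 10450
30–44: 51000 × 0.928 = 47328
45+: 25000 × 0.929 + 14000 × 0.66 = 23225 + 9240 = 32465
Net migration: 15–29 + 500 → 10950
Giving 4233 / 10950 / 47328 / 32465.
Period 2.
Births: 10950 × 0.083 = 909
15–29: 4233 × 0.95 = 4021
30–44: 10950 × 0.928 = 10162
45+: 47328 × 0.929 + 32465 × 0.66 = 43968 + 21427 = 65395
Net migration: 15–29 + 500 → 4521
Giving 909 / 4521 / 10162 / 65395.
Period 3.
Births: 4521 × 0.083 = 375
15–29: 909 × 0.95 = 864
30–44: 4521 × 0.928 = 4195
45+: 10162 × 0.929 + 65395 × 0.66 = 9440 + 43161 = 52601
Net migration: 15–29 + 500 → 1364
Giving 375 / 1364 / 4195 / 52601.
Period 4.
Births: 1364 × 0.083 = 113
15–29: 375 × 0.95 = 356
30–44: 1364 × 0.928 = 1266
45+: 4195 × 0.929 + 52601 × 0.66 = 3897 + 34717 = 38614
Net migration: 15–29 + 500 → 856
Giving 113 / 856 / 1266 / 38614.
Total: 101000 → 40849; change = -60151; percentage change = -59.6%

-59.6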